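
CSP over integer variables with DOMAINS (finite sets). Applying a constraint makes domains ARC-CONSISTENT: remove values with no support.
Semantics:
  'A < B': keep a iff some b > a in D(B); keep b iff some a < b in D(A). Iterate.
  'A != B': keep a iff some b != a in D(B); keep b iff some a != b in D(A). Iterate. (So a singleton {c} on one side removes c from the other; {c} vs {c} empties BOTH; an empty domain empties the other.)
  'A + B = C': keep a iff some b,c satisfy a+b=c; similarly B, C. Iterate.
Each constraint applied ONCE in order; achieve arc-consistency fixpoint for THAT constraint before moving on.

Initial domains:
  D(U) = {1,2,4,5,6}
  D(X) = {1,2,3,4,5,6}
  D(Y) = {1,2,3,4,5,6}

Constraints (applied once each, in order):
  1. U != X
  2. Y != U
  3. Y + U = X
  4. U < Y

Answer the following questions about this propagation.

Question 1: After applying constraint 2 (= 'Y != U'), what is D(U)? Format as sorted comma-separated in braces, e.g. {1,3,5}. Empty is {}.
Answer: {1,2,4,5,6}

Derivation:
Constraint 1 (U != X) on D(U)={1,2,4,5,6} D(X)={1,2,3,4,5,6}: no change
Constraint 2 (Y != U) on D(Y)={1,2,3,4,5,6} D(U)={1,2,4,5,6}: no change
So after constraint 2: D(U) = {1,2,4,5,6}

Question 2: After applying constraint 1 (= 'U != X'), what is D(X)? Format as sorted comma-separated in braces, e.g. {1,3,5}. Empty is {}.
Constraint 1 (U != X) on D(U)={1,2,4,5,6} D(X)={1,2,3,4,5,6}: no change
So after constraint 1: D(X) = {1,2,3,4,5,6}

Answer: {1,2,3,4,5,6}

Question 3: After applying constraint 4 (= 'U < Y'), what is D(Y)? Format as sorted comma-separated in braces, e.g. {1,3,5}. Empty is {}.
Answer: {2,3,4,5}

Derivation:
Constraint 1 (U != X) on D(U)={1,2,4,5,6} D(X)={1,2,3,4,5,6}: no change
Constraint 2 (Y != U) on D(Y)={1,2,3,4,5,6} D(U)={1,2,4,5,6}: no change
Constraint 3 (Y + U = X) on D(Y)={1,2,3,4,5,6} D(U)={1,2,4,5,6} D(X)={1,2,3,4,5,6}: Y {1,2,3,4,5,6}->{1,2,3,4,5}; U {1,2,4,5,6}->{1,2,4,5}; X {1,2,3,4,5,6}->{2,3,4,5,6}
Constraint 4 (U < Y) on D(U)={1,2,4,5} D(Y)={1,2,3,4,5}: U {1,2,4,5}->{1,2,4}; Y {1,2,3,4,5}->{2,3,4,5}
So after constraint 4: D(Y) = {2,3,4,5}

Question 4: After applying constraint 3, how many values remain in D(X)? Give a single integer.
Constraint 1 (U != X) on D(U)={1,2,4,5,6} D(X)={1,2,3,4,5,6}: no change
Constraint 2 (Y != U) on D(Y)={1,2,3,4,5,6} D(U)={1,2,4,5,6}: no change
Constraint 3 (Y + U = X) on D(Y)={1,2,3,4,5,6} D(U)={1,2,4,5,6} D(X)={1,2,3,4,5,6}: Y {1,2,3,4,5,6}->{1,2,3,4,5}; U {1,2,4,5,6}->{1,2,4,5}; X {1,2,3,4,5,6}->{2,3,4,5,6}
So after constraint 3: D(X)={2,3,4,5,6}, size = 5

Answer: 5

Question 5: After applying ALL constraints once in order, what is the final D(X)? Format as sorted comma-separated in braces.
Constraint 1 (U != X) on D(U)={1,2,4,5,6} D(X)={1,2,3,4,5,6}: no change
Constraint 2 (Y != U) on D(Y)={1,2,3,4,5,6} D(U)={1,2,4,5,6}: no change
Constraint 3 (Y + U = X) on D(Y)={1,2,3,4,5,6} D(U)={1,2,4,5,6} D(X)={1,2,3,4,5,6}: Y {1,2,3,4,5,6}->{1,2,3,4,5}; U {1,2,4,5,6}->{1,2,4,5}; X {1,2,3,4,5,6}->{2,3,4,5,6}
Constraint 4 (U < Y) on D(U)={1,2,4,5} D(Y)={1,2,3,4,5}: U {1,2,4,5}->{1,2,4}; Y {1,2,3,4,5}->{2,3,4,5}
So after all 4 constraints: D(X) = {2,3,4,5,6}

Answer: {2,3,4,5,6}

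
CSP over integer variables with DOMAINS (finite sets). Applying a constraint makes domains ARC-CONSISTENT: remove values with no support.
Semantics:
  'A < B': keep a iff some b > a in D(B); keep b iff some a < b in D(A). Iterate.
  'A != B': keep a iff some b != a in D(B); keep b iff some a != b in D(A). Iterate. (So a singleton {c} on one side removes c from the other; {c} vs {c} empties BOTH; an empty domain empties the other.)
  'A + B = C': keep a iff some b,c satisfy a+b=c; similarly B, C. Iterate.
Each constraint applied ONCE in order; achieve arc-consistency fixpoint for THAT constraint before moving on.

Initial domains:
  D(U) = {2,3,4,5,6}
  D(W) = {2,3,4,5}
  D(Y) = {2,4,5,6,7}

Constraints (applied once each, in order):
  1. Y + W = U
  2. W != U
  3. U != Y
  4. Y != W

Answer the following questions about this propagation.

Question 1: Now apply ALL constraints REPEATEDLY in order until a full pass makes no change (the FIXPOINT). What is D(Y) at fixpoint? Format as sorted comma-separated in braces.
pass 0 (initial): D(Y)={2,4,5,6,7}
pass 1: U {2,3,4,5,6}->{4,5,6}; W {2,3,4,5}->{2,3,4}; Y {2,4,5,6,7}->{2,4}
pass 2: no change
Fixpoint after 2 passes: D(Y) = {2,4}

Answer: {2,4}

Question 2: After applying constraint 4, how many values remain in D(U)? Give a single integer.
Answer: 3

Derivation:
Constraint 1 (Y + W = U) on D(Y)={2,4,5,6,7} D(W)={2,3,4,5} D(U)={2,3,4,5,6}: Y {2,4,5,6,7}->{2,4}; W {2,3,4,5}->{2,3,4}; U {2,3,4,5,6}->{4,5,6}
Constraint 2 (W != U) on D(W)={2,3,4} D(U)={4,5,6}: no change
Constraint 3 (U != Y) on D(U)={4,5,6} D(Y)={2,4}: no change
Constraint 4 (Y != W) on D(Y)={2,4} D(W)={2,3,4}: no change
So after constraint 4: D(U)={4,5,6}, size = 3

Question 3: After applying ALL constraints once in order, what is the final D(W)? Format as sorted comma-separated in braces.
Answer: {2,3,4}

Derivation:
Constraint 1 (Y + W = U) on D(Y)={2,4,5,6,7} D(W)={2,3,4,5} D(U)={2,3,4,5,6}: Y {2,4,5,6,7}->{2,4}; W {2,3,4,5}->{2,3,4}; U {2,3,4,5,6}->{4,5,6}
Constraint 2 (W != U) on D(W)={2,3,4} D(U)={4,5,6}: no change
Constraint 3 (U != Y) on D(U)={4,5,6} D(Y)={2,4}: no change
Constraint 4 (Y != W) on D(Y)={2,4} D(W)={2,3,4}: no change
So after all 4 constraints: D(W) = {2,3,4}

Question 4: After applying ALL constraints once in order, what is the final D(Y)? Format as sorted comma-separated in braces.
Constraint 1 (Y + W = U) on D(Y)={2,4,5,6,7} D(W)={2,3,4,5} D(U)={2,3,4,5,6}: Y {2,4,5,6,7}->{2,4}; W {2,3,4,5}->{2,3,4}; U {2,3,4,5,6}->{4,5,6}
Constraint 2 (W != U) on D(W)={2,3,4} D(U)={4,5,6}: no change
Constraint 3 (U != Y) on D(U)={4,5,6} D(Y)={2,4}: no change
Constraint 4 (Y != W) on D(Y)={2,4} D(W)={2,3,4}: no change
So after all 4 constraints: D(Y) = {2,4}

Answer: {2,4}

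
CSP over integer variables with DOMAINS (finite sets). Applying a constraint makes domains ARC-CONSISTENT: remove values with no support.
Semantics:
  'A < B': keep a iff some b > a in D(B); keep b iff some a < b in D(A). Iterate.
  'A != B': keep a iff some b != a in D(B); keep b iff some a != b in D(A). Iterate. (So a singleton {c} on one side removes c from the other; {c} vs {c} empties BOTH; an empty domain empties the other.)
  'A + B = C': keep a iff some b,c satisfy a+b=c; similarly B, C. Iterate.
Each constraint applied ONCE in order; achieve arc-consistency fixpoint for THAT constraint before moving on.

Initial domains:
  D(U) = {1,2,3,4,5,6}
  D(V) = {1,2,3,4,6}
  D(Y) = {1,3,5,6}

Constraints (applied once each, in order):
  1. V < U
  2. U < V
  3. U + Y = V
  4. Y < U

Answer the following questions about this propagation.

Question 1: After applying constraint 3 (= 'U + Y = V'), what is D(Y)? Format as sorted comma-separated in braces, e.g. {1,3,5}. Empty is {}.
Answer: {1}

Derivation:
Constraint 1 (V < U) on D(V)={1,2,3,4,6} D(U)={1,2,3,4,5,6}: V {1,2,3,4,6}->{1,2,3,4}; U {1,2,3,4,5,6}->{2,3,4,5,6}
Constraint 2 (U < V) on D(U)={2,3,4,5,6} D(V)={1,2,3,4}: U {2,3,4,5,6}->{2,3}; V {1,2,3,4}->{3,4}
Constraint 3 (U + Y = V) on D(U)={2,3} D(Y)={1,3,5,6} D(V)={3,4}: Y {1,3,5,6}->{1}
So after constraint 3: D(Y) = {1}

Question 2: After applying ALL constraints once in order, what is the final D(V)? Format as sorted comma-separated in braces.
Constraint 1 (V < U) on D(V)={1,2,3,4,6} D(U)={1,2,3,4,5,6}: V {1,2,3,4,6}->{1,2,3,4}; U {1,2,3,4,5,6}->{2,3,4,5,6}
Constraint 2 (U < V) on D(U)={2,3,4,5,6} D(V)={1,2,3,4}: U {2,3,4,5,6}->{2,3}; V {1,2,3,4}->{3,4}
Constraint 3 (U + Y = V) on D(U)={2,3} D(Y)={1,3,5,6} D(V)={3,4}: Y {1,3,5,6}->{1}
Constraint 4 (Y < U) on D(Y)={1} D(U)={2,3}: no change
So after all 4 constraints: D(V) = {3,4}

Answer: {3,4}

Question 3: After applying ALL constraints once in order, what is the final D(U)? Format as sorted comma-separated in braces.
Answer: {2,3}

Derivation:
Constraint 1 (V < U) on D(V)={1,2,3,4,6} D(U)={1,2,3,4,5,6}: V {1,2,3,4,6}->{1,2,3,4}; U {1,2,3,4,5,6}->{2,3,4,5,6}
Constraint 2 (U < V) on D(U)={2,3,4,5,6} D(V)={1,2,3,4}: U {2,3,4,5,6}->{2,3}; V {1,2,3,4}->{3,4}
Constraint 3 (U + Y = V) on D(U)={2,3} D(Y)={1,3,5,6} D(V)={3,4}: Y {1,3,5,6}->{1}
Constraint 4 (Y < U) on D(Y)={1} D(U)={2,3}: no change
So after all 4 constraints: D(U) = {2,3}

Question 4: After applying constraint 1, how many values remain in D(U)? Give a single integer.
Constraint 1 (V < U) on D(V)={1,2,3,4,6} D(U)={1,2,3,4,5,6}: V {1,2,3,4,6}->{1,2,3,4}; U {1,2,3,4,5,6}->{2,3,4,5,6}
So after constraint 1: D(U)={2,3,4,5,6}, size = 5

Answer: 5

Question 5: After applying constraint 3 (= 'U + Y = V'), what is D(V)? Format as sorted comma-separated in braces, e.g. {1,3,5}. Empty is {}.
Constraint 1 (V < U) on D(V)={1,2,3,4,6} D(U)={1,2,3,4,5,6}: V {1,2,3,4,6}->{1,2,3,4}; U {1,2,3,4,5,6}->{2,3,4,5,6}
Constraint 2 (U < V) on D(U)={2,3,4,5,6} D(V)={1,2,3,4}: U {2,3,4,5,6}->{2,3}; V {1,2,3,4}->{3,4}
Constraint 3 (U + Y = V) on D(U)={2,3} D(Y)={1,3,5,6} D(V)={3,4}: Y {1,3,5,6}->{1}
So after constraint 3: D(V) = {3,4}

Answer: {3,4}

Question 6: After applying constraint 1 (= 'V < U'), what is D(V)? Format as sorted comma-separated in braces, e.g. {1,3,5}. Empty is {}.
Constraint 1 (V < U) on D(V)={1,2,3,4,6} D(U)={1,2,3,4,5,6}: V {1,2,3,4,6}->{1,2,3,4}; U {1,2,3,4,5,6}->{2,3,4,5,6}
So after constraint 1: D(V) = {1,2,3,4}

Answer: {1,2,3,4}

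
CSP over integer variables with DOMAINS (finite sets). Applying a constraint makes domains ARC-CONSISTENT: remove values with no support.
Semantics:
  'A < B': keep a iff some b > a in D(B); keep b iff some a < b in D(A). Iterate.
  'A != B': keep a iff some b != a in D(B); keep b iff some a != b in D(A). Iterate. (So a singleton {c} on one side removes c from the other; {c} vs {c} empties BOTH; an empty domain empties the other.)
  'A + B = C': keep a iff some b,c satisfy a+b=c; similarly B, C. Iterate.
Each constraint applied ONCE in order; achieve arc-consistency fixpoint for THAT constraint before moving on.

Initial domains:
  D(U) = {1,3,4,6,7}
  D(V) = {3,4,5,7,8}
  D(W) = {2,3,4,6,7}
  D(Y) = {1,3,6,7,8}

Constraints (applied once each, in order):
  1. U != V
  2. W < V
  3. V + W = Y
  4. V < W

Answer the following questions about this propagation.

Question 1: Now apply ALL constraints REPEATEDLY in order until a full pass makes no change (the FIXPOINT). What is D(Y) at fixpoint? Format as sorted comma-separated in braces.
Answer: {}

Derivation:
pass 0 (initial): D(Y)={1,3,6,7,8}
pass 1: V {3,4,5,7,8}->{3}; W {2,3,4,6,7}->{4}; Y {1,3,6,7,8}->{6,7,8}
pass 2: U {1,3,4,6,7}->{1,4,6,7}; V {3}->{}; W {4}->{}; Y {6,7,8}->{}
pass 3: U {1,4,6,7}->{}
pass 4: no change
Fixpoint after 4 passes: D(Y) = {}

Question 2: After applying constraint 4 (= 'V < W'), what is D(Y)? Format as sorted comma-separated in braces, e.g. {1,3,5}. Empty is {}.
Constraint 1 (U != V) on D(U)={1,3,4,6,7} D(V)={3,4,5,7,8}: no change
Constraint 2 (W < V) on D(W)={2,3,4,6,7} D(V)={3,4,5,7,8}: no change
Constraint 3 (V + W = Y) on D(V)={3,4,5,7,8} D(W)={2,3,4,6,7} D(Y)={1,3,6,7,8}: V {3,4,5,7,8}->{3,4,5}; W {2,3,4,6,7}->{2,3,4}; Y {1,3,6,7,8}->{6,7,8}
Constraint 4 (V < W) on D(V)={3,4,5} D(W)={2,3,4}: V {3,4,5}->{3}; W {2,3,4}->{4}
So after constraint 4: D(Y) = {6,7,8}

Answer: {6,7,8}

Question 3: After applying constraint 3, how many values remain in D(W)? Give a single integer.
Answer: 3

Derivation:
Constraint 1 (U != V) on D(U)={1,3,4,6,7} D(V)={3,4,5,7,8}: no change
Constraint 2 (W < V) on D(W)={2,3,4,6,7} D(V)={3,4,5,7,8}: no change
Constraint 3 (V + W = Y) on D(V)={3,4,5,7,8} D(W)={2,3,4,6,7} D(Y)={1,3,6,7,8}: V {3,4,5,7,8}->{3,4,5}; W {2,3,4,6,7}->{2,3,4}; Y {1,3,6,7,8}->{6,7,8}
So after constraint 3: D(W)={2,3,4}, size = 3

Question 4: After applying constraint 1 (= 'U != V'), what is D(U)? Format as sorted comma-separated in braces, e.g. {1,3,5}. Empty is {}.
Answer: {1,3,4,6,7}

Derivation:
Constraint 1 (U != V) on D(U)={1,3,4,6,7} D(V)={3,4,5,7,8}: no change
So after constraint 1: D(U) = {1,3,4,6,7}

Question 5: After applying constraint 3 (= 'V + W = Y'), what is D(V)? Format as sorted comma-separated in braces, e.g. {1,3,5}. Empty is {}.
Constraint 1 (U != V) on D(U)={1,3,4,6,7} D(V)={3,4,5,7,8}: no change
Constraint 2 (W < V) on D(W)={2,3,4,6,7} D(V)={3,4,5,7,8}: no change
Constraint 3 (V + W = Y) on D(V)={3,4,5,7,8} D(W)={2,3,4,6,7} D(Y)={1,3,6,7,8}: V {3,4,5,7,8}->{3,4,5}; W {2,3,4,6,7}->{2,3,4}; Y {1,3,6,7,8}->{6,7,8}
So after constraint 3: D(V) = {3,4,5}

Answer: {3,4,5}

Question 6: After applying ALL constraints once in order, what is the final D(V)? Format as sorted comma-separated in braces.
Answer: {3}

Derivation:
Constraint 1 (U != V) on D(U)={1,3,4,6,7} D(V)={3,4,5,7,8}: no change
Constraint 2 (W < V) on D(W)={2,3,4,6,7} D(V)={3,4,5,7,8}: no change
Constraint 3 (V + W = Y) on D(V)={3,4,5,7,8} D(W)={2,3,4,6,7} D(Y)={1,3,6,7,8}: V {3,4,5,7,8}->{3,4,5}; W {2,3,4,6,7}->{2,3,4}; Y {1,3,6,7,8}->{6,7,8}
Constraint 4 (V < W) on D(V)={3,4,5} D(W)={2,3,4}: V {3,4,5}->{3}; W {2,3,4}->{4}
So after all 4 constraints: D(V) = {3}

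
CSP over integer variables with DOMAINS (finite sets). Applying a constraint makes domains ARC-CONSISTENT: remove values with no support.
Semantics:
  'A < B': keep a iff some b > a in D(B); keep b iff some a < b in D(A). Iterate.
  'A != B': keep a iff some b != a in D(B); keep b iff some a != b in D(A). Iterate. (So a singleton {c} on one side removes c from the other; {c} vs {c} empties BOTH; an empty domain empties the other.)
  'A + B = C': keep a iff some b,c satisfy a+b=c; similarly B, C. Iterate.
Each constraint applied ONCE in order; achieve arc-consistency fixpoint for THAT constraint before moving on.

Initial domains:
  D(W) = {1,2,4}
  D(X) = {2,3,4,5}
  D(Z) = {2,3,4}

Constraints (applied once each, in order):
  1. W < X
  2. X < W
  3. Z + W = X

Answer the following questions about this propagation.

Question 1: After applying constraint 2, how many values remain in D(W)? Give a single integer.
Answer: 1

Derivation:
Constraint 1 (W < X) on D(W)={1,2,4} D(X)={2,3,4,5}: no change
Constraint 2 (X < W) on D(X)={2,3,4,5} D(W)={1,2,4}: X {2,3,4,5}->{2,3}; W {1,2,4}->{4}
So after constraint 2: D(W)={4}, size = 1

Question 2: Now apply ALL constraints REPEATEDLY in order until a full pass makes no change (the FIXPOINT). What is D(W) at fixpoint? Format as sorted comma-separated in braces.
Answer: {}

Derivation:
pass 0 (initial): D(W)={1,2,4}
pass 1: W {1,2,4}->{}; X {2,3,4,5}->{}; Z {2,3,4}->{}
pass 2: no change
Fixpoint after 2 passes: D(W) = {}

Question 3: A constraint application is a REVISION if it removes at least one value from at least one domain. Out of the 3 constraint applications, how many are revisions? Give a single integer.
Answer: 2

Derivation:
Constraint 1 (W < X) on D(W)={1,2,4} D(X)={2,3,4,5}: no change => not a revision
Constraint 2 (X < W) on D(X)={2,3,4,5} D(W)={1,2,4}: X {2,3,4,5}->{2,3}; W {1,2,4}->{4} => REVISION
Constraint 3 (Z + W = X) on D(Z)={2,3,4} D(W)={4} D(X)={2,3}: Z {2,3,4}->{}; W {4}->{}; X {2,3}->{} => REVISION
Total revisions = 2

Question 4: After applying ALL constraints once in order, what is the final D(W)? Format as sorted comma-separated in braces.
Answer: {}

Derivation:
Constraint 1 (W < X) on D(W)={1,2,4} D(X)={2,3,4,5}: no change
Constraint 2 (X < W) on D(X)={2,3,4,5} D(W)={1,2,4}: X {2,3,4,5}->{2,3}; W {1,2,4}->{4}
Constraint 3 (Z + W = X) on D(Z)={2,3,4} D(W)={4} D(X)={2,3}: Z {2,3,4}->{}; W {4}->{}; X {2,3}->{}
So after all 3 constraints: D(W) = {}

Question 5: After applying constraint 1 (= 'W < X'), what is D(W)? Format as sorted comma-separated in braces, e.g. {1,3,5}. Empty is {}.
Answer: {1,2,4}

Derivation:
Constraint 1 (W < X) on D(W)={1,2,4} D(X)={2,3,4,5}: no change
So after constraint 1: D(W) = {1,2,4}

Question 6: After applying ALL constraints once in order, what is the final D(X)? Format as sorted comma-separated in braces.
Constraint 1 (W < X) on D(W)={1,2,4} D(X)={2,3,4,5}: no change
Constraint 2 (X < W) on D(X)={2,3,4,5} D(W)={1,2,4}: X {2,3,4,5}->{2,3}; W {1,2,4}->{4}
Constraint 3 (Z + W = X) on D(Z)={2,3,4} D(W)={4} D(X)={2,3}: Z {2,3,4}->{}; W {4}->{}; X {2,3}->{}
So after all 3 constraints: D(X) = {}

Answer: {}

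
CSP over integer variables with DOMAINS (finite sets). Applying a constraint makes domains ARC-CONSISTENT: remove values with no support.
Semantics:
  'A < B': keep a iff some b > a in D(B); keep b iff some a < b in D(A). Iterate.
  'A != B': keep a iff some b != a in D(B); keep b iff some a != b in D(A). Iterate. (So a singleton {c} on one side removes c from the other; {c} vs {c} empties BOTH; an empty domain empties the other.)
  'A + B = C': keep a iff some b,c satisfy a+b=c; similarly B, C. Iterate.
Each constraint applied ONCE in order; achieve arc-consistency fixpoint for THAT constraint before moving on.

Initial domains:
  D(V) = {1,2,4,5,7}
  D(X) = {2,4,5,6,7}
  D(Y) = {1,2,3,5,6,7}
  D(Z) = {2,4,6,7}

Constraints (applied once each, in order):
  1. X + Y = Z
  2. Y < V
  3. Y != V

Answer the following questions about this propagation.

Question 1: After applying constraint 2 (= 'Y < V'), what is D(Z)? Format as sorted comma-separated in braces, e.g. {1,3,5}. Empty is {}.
Constraint 1 (X + Y = Z) on D(X)={2,4,5,6,7} D(Y)={1,2,3,5,6,7} D(Z)={2,4,6,7}: X {2,4,5,6,7}->{2,4,5,6}; Y {1,2,3,5,6,7}->{1,2,3,5}; Z {2,4,6,7}->{4,6,7}
Constraint 2 (Y < V) on D(Y)={1,2,3,5} D(V)={1,2,4,5,7}: V {1,2,4,5,7}->{2,4,5,7}
So after constraint 2: D(Z) = {4,6,7}

Answer: {4,6,7}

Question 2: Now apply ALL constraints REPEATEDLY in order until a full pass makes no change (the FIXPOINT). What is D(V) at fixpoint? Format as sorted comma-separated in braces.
Answer: {2,4,5,7}

Derivation:
pass 0 (initial): D(V)={1,2,4,5,7}
pass 1: V {1,2,4,5,7}->{2,4,5,7}; X {2,4,5,6,7}->{2,4,5,6}; Y {1,2,3,5,6,7}->{1,2,3,5}; Z {2,4,6,7}->{4,6,7}
pass 2: no change
Fixpoint after 2 passes: D(V) = {2,4,5,7}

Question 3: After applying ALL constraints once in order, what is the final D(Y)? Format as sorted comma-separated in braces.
Constraint 1 (X + Y = Z) on D(X)={2,4,5,6,7} D(Y)={1,2,3,5,6,7} D(Z)={2,4,6,7}: X {2,4,5,6,7}->{2,4,5,6}; Y {1,2,3,5,6,7}->{1,2,3,5}; Z {2,4,6,7}->{4,6,7}
Constraint 2 (Y < V) on D(Y)={1,2,3,5} D(V)={1,2,4,5,7}: V {1,2,4,5,7}->{2,4,5,7}
Constraint 3 (Y != V) on D(Y)={1,2,3,5} D(V)={2,4,5,7}: no change
So after all 3 constraints: D(Y) = {1,2,3,5}

Answer: {1,2,3,5}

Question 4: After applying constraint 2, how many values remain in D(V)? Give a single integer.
Answer: 4

Derivation:
Constraint 1 (X + Y = Z) on D(X)={2,4,5,6,7} D(Y)={1,2,3,5,6,7} D(Z)={2,4,6,7}: X {2,4,5,6,7}->{2,4,5,6}; Y {1,2,3,5,6,7}->{1,2,3,5}; Z {2,4,6,7}->{4,6,7}
Constraint 2 (Y < V) on D(Y)={1,2,3,5} D(V)={1,2,4,5,7}: V {1,2,4,5,7}->{2,4,5,7}
So after constraint 2: D(V)={2,4,5,7}, size = 4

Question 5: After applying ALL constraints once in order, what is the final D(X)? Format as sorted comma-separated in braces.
Answer: {2,4,5,6}

Derivation:
Constraint 1 (X + Y = Z) on D(X)={2,4,5,6,7} D(Y)={1,2,3,5,6,7} D(Z)={2,4,6,7}: X {2,4,5,6,7}->{2,4,5,6}; Y {1,2,3,5,6,7}->{1,2,3,5}; Z {2,4,6,7}->{4,6,7}
Constraint 2 (Y < V) on D(Y)={1,2,3,5} D(V)={1,2,4,5,7}: V {1,2,4,5,7}->{2,4,5,7}
Constraint 3 (Y != V) on D(Y)={1,2,3,5} D(V)={2,4,5,7}: no change
So after all 3 constraints: D(X) = {2,4,5,6}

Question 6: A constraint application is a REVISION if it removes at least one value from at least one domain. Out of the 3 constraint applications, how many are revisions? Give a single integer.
Constraint 1 (X + Y = Z) on D(X)={2,4,5,6,7} D(Y)={1,2,3,5,6,7} D(Z)={2,4,6,7}: X {2,4,5,6,7}->{2,4,5,6}; Y {1,2,3,5,6,7}->{1,2,3,5}; Z {2,4,6,7}->{4,6,7} => REVISION
Constraint 2 (Y < V) on D(Y)={1,2,3,5} D(V)={1,2,4,5,7}: V {1,2,4,5,7}->{2,4,5,7} => REVISION
Constraint 3 (Y != V) on D(Y)={1,2,3,5} D(V)={2,4,5,7}: no change => not a revision
Total revisions = 2

Answer: 2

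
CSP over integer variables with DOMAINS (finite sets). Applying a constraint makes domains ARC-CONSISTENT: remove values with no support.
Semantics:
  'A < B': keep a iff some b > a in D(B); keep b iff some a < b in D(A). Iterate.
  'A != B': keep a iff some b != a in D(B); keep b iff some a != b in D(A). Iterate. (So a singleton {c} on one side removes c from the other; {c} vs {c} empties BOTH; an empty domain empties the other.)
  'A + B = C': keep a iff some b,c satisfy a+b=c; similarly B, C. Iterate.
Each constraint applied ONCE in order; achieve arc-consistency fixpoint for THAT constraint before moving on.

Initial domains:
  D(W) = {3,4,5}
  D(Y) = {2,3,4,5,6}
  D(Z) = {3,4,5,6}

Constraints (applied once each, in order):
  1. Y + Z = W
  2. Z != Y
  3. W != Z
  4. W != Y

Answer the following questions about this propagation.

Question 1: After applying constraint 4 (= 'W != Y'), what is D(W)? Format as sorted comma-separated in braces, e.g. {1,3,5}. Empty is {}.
Constraint 1 (Y + Z = W) on D(Y)={2,3,4,5,6} D(Z)={3,4,5,6} D(W)={3,4,5}: Y {2,3,4,5,6}->{2}; Z {3,4,5,6}->{3}; W {3,4,5}->{5}
Constraint 2 (Z != Y) on D(Z)={3} D(Y)={2}: no change
Constraint 3 (W != Z) on D(W)={5} D(Z)={3}: no change
Constraint 4 (W != Y) on D(W)={5} D(Y)={2}: no change
So after constraint 4: D(W) = {5}

Answer: {5}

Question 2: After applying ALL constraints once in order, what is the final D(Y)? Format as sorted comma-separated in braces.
Constraint 1 (Y + Z = W) on D(Y)={2,3,4,5,6} D(Z)={3,4,5,6} D(W)={3,4,5}: Y {2,3,4,5,6}->{2}; Z {3,4,5,6}->{3}; W {3,4,5}->{5}
Constraint 2 (Z != Y) on D(Z)={3} D(Y)={2}: no change
Constraint 3 (W != Z) on D(W)={5} D(Z)={3}: no change
Constraint 4 (W != Y) on D(W)={5} D(Y)={2}: no change
So after all 4 constraints: D(Y) = {2}

Answer: {2}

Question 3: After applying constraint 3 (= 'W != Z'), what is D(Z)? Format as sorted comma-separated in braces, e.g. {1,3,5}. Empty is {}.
Constraint 1 (Y + Z = W) on D(Y)={2,3,4,5,6} D(Z)={3,4,5,6} D(W)={3,4,5}: Y {2,3,4,5,6}->{2}; Z {3,4,5,6}->{3}; W {3,4,5}->{5}
Constraint 2 (Z != Y) on D(Z)={3} D(Y)={2}: no change
Constraint 3 (W != Z) on D(W)={5} D(Z)={3}: no change
So after constraint 3: D(Z) = {3}

Answer: {3}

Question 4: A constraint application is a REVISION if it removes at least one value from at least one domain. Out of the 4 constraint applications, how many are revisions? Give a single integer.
Answer: 1

Derivation:
Constraint 1 (Y + Z = W) on D(Y)={2,3,4,5,6} D(Z)={3,4,5,6} D(W)={3,4,5}: Y {2,3,4,5,6}->{2}; Z {3,4,5,6}->{3}; W {3,4,5}->{5} => REVISION
Constraint 2 (Z != Y) on D(Z)={3} D(Y)={2}: no change => not a revision
Constraint 3 (W != Z) on D(W)={5} D(Z)={3}: no change => not a revision
Constraint 4 (W != Y) on D(W)={5} D(Y)={2}: no change => not a revision
Total revisions = 1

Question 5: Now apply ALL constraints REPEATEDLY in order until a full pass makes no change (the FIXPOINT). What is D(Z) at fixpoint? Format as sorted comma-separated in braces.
pass 0 (initial): D(Z)={3,4,5,6}
pass 1: W {3,4,5}->{5}; Y {2,3,4,5,6}->{2}; Z {3,4,5,6}->{3}
pass 2: no change
Fixpoint after 2 passes: D(Z) = {3}

Answer: {3}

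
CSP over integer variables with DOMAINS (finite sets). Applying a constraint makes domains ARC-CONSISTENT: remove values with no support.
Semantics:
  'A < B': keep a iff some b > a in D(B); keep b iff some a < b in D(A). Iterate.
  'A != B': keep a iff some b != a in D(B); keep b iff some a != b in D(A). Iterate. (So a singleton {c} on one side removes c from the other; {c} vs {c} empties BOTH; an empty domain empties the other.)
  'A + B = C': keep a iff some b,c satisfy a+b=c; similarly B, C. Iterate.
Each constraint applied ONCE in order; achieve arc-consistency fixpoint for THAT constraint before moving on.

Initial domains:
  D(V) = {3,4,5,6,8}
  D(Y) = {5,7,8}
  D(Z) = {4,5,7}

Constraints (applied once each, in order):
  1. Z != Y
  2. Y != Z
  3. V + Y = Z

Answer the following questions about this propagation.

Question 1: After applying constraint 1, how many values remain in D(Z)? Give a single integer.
Answer: 3

Derivation:
Constraint 1 (Z != Y) on D(Z)={4,5,7} D(Y)={5,7,8}: no change
So after constraint 1: D(Z)={4,5,7}, size = 3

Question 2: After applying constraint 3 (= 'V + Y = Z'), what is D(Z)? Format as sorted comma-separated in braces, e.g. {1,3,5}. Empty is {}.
Answer: {}

Derivation:
Constraint 1 (Z != Y) on D(Z)={4,5,7} D(Y)={5,7,8}: no change
Constraint 2 (Y != Z) on D(Y)={5,7,8} D(Z)={4,5,7}: no change
Constraint 3 (V + Y = Z) on D(V)={3,4,5,6,8} D(Y)={5,7,8} D(Z)={4,5,7}: V {3,4,5,6,8}->{}; Y {5,7,8}->{}; Z {4,5,7}->{}
So after constraint 3: D(Z) = {}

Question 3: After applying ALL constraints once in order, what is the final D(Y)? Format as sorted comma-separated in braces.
Answer: {}

Derivation:
Constraint 1 (Z != Y) on D(Z)={4,5,7} D(Y)={5,7,8}: no change
Constraint 2 (Y != Z) on D(Y)={5,7,8} D(Z)={4,5,7}: no change
Constraint 3 (V + Y = Z) on D(V)={3,4,5,6,8} D(Y)={5,7,8} D(Z)={4,5,7}: V {3,4,5,6,8}->{}; Y {5,7,8}->{}; Z {4,5,7}->{}
So after all 3 constraints: D(Y) = {}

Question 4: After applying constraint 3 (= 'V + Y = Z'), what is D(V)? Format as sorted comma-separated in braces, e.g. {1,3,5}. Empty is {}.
Constraint 1 (Z != Y) on D(Z)={4,5,7} D(Y)={5,7,8}: no change
Constraint 2 (Y != Z) on D(Y)={5,7,8} D(Z)={4,5,7}: no change
Constraint 3 (V + Y = Z) on D(V)={3,4,5,6,8} D(Y)={5,7,8} D(Z)={4,5,7}: V {3,4,5,6,8}->{}; Y {5,7,8}->{}; Z {4,5,7}->{}
So after constraint 3: D(V) = {}

Answer: {}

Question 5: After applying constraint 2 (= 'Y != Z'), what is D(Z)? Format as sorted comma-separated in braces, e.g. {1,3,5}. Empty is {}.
Constraint 1 (Z != Y) on D(Z)={4,5,7} D(Y)={5,7,8}: no change
Constraint 2 (Y != Z) on D(Y)={5,7,8} D(Z)={4,5,7}: no change
So after constraint 2: D(Z) = {4,5,7}

Answer: {4,5,7}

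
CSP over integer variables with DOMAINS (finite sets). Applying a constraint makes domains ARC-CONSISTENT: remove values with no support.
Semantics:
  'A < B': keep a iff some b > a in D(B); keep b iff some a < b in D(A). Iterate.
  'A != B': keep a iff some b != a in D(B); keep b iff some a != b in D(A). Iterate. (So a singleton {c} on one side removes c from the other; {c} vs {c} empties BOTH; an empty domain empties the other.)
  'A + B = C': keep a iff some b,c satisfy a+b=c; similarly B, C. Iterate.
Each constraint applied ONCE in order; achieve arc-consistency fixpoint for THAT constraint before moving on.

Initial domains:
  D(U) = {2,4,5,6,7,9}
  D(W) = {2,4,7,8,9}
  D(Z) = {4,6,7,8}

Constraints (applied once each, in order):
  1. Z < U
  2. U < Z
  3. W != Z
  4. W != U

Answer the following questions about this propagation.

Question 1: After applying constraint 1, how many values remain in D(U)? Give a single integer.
Answer: 4

Derivation:
Constraint 1 (Z < U) on D(Z)={4,6,7,8} D(U)={2,4,5,6,7,9}: U {2,4,5,6,7,9}->{5,6,7,9}
So after constraint 1: D(U)={5,6,7,9}, size = 4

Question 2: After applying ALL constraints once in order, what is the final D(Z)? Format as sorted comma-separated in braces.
Constraint 1 (Z < U) on D(Z)={4,6,7,8} D(U)={2,4,5,6,7,9}: U {2,4,5,6,7,9}->{5,6,7,9}
Constraint 2 (U < Z) on D(U)={5,6,7,9} D(Z)={4,6,7,8}: U {5,6,7,9}->{5,6,7}; Z {4,6,7,8}->{6,7,8}
Constraint 3 (W != Z) on D(W)={2,4,7,8,9} D(Z)={6,7,8}: no change
Constraint 4 (W != U) on D(W)={2,4,7,8,9} D(U)={5,6,7}: no change
So after all 4 constraints: D(Z) = {6,7,8}

Answer: {6,7,8}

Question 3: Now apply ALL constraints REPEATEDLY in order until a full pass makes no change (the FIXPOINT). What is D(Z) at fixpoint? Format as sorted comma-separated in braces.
pass 0 (initial): D(Z)={4,6,7,8}
pass 1: U {2,4,5,6,7,9}->{5,6,7}; Z {4,6,7,8}->{6,7,8}
pass 2: U {5,6,7}->{}; W {2,4,7,8,9}->{}; Z {6,7,8}->{}
pass 3: no change
Fixpoint after 3 passes: D(Z) = {}

Answer: {}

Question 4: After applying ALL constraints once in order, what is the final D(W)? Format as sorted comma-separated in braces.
Answer: {2,4,7,8,9}

Derivation:
Constraint 1 (Z < U) on D(Z)={4,6,7,8} D(U)={2,4,5,6,7,9}: U {2,4,5,6,7,9}->{5,6,7,9}
Constraint 2 (U < Z) on D(U)={5,6,7,9} D(Z)={4,6,7,8}: U {5,6,7,9}->{5,6,7}; Z {4,6,7,8}->{6,7,8}
Constraint 3 (W != Z) on D(W)={2,4,7,8,9} D(Z)={6,7,8}: no change
Constraint 4 (W != U) on D(W)={2,4,7,8,9} D(U)={5,6,7}: no change
So after all 4 constraints: D(W) = {2,4,7,8,9}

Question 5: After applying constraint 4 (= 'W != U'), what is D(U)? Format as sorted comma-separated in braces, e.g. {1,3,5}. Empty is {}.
Constraint 1 (Z < U) on D(Z)={4,6,7,8} D(U)={2,4,5,6,7,9}: U {2,4,5,6,7,9}->{5,6,7,9}
Constraint 2 (U < Z) on D(U)={5,6,7,9} D(Z)={4,6,7,8}: U {5,6,7,9}->{5,6,7}; Z {4,6,7,8}->{6,7,8}
Constraint 3 (W != Z) on D(W)={2,4,7,8,9} D(Z)={6,7,8}: no change
Constraint 4 (W != U) on D(W)={2,4,7,8,9} D(U)={5,6,7}: no change
So after constraint 4: D(U) = {5,6,7}

Answer: {5,6,7}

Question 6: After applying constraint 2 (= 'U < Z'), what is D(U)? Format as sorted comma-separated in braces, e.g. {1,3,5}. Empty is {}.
Answer: {5,6,7}

Derivation:
Constraint 1 (Z < U) on D(Z)={4,6,7,8} D(U)={2,4,5,6,7,9}: U {2,4,5,6,7,9}->{5,6,7,9}
Constraint 2 (U < Z) on D(U)={5,6,7,9} D(Z)={4,6,7,8}: U {5,6,7,9}->{5,6,7}; Z {4,6,7,8}->{6,7,8}
So after constraint 2: D(U) = {5,6,7}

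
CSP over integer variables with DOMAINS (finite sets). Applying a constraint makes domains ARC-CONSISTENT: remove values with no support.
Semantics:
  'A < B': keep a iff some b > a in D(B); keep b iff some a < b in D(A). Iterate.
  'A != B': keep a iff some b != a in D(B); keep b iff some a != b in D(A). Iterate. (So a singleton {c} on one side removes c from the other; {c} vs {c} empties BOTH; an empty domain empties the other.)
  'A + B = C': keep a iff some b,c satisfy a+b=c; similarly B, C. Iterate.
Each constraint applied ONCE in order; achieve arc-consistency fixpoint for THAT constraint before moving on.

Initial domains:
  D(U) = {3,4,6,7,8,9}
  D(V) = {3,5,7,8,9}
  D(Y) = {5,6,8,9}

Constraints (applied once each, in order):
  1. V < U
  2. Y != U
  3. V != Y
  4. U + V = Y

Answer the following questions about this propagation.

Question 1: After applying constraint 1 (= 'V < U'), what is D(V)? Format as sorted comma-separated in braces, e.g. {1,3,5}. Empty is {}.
Answer: {3,5,7,8}

Derivation:
Constraint 1 (V < U) on D(V)={3,5,7,8,9} D(U)={3,4,6,7,8,9}: V {3,5,7,8,9}->{3,5,7,8}; U {3,4,6,7,8,9}->{4,6,7,8,9}
So after constraint 1: D(V) = {3,5,7,8}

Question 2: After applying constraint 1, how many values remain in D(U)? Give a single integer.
Constraint 1 (V < U) on D(V)={3,5,7,8,9} D(U)={3,4,6,7,8,9}: V {3,5,7,8,9}->{3,5,7,8}; U {3,4,6,7,8,9}->{4,6,7,8,9}
So after constraint 1: D(U)={4,6,7,8,9}, size = 5

Answer: 5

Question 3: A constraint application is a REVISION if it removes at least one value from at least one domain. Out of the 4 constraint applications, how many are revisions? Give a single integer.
Answer: 2

Derivation:
Constraint 1 (V < U) on D(V)={3,5,7,8,9} D(U)={3,4,6,7,8,9}: V {3,5,7,8,9}->{3,5,7,8}; U {3,4,6,7,8,9}->{4,6,7,8,9} => REVISION
Constraint 2 (Y != U) on D(Y)={5,6,8,9} D(U)={4,6,7,8,9}: no change => not a revision
Constraint 3 (V != Y) on D(V)={3,5,7,8} D(Y)={5,6,8,9}: no change => not a revision
Constraint 4 (U + V = Y) on D(U)={4,6,7,8,9} D(V)={3,5,7,8} D(Y)={5,6,8,9}: U {4,6,7,8,9}->{4,6}; V {3,5,7,8}->{3,5}; Y {5,6,8,9}->{9} => REVISION
Total revisions = 2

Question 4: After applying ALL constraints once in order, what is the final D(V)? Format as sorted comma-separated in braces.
Constraint 1 (V < U) on D(V)={3,5,7,8,9} D(U)={3,4,6,7,8,9}: V {3,5,7,8,9}->{3,5,7,8}; U {3,4,6,7,8,9}->{4,6,7,8,9}
Constraint 2 (Y != U) on D(Y)={5,6,8,9} D(U)={4,6,7,8,9}: no change
Constraint 3 (V != Y) on D(V)={3,5,7,8} D(Y)={5,6,8,9}: no change
Constraint 4 (U + V = Y) on D(U)={4,6,7,8,9} D(V)={3,5,7,8} D(Y)={5,6,8,9}: U {4,6,7,8,9}->{4,6}; V {3,5,7,8}->{3,5}; Y {5,6,8,9}->{9}
So after all 4 constraints: D(V) = {3,5}

Answer: {3,5}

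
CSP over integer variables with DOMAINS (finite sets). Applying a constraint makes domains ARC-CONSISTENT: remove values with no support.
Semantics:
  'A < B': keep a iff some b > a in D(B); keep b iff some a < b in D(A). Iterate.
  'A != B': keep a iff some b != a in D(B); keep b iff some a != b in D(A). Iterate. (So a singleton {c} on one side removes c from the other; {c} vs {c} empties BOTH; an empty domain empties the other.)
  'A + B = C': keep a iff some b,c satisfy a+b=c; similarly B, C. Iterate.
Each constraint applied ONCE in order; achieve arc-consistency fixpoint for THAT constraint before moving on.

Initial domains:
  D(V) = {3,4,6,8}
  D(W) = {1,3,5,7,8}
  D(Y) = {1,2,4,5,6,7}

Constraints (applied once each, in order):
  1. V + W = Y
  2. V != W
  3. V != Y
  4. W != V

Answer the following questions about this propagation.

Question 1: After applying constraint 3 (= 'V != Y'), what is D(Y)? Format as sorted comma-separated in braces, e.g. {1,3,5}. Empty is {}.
Answer: {4,5,6,7}

Derivation:
Constraint 1 (V + W = Y) on D(V)={3,4,6,8} D(W)={1,3,5,7,8} D(Y)={1,2,4,5,6,7}: V {3,4,6,8}->{3,4,6}; W {1,3,5,7,8}->{1,3}; Y {1,2,4,5,6,7}->{4,5,6,7}
Constraint 2 (V != W) on D(V)={3,4,6} D(W)={1,3}: no change
Constraint 3 (V != Y) on D(V)={3,4,6} D(Y)={4,5,6,7}: no change
So after constraint 3: D(Y) = {4,5,6,7}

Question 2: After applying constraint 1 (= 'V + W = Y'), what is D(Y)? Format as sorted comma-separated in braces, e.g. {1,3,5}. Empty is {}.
Constraint 1 (V + W = Y) on D(V)={3,4,6,8} D(W)={1,3,5,7,8} D(Y)={1,2,4,5,6,7}: V {3,4,6,8}->{3,4,6}; W {1,3,5,7,8}->{1,3}; Y {1,2,4,5,6,7}->{4,5,6,7}
So after constraint 1: D(Y) = {4,5,6,7}

Answer: {4,5,6,7}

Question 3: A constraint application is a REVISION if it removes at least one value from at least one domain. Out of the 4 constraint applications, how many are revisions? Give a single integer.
Answer: 1

Derivation:
Constraint 1 (V + W = Y) on D(V)={3,4,6,8} D(W)={1,3,5,7,8} D(Y)={1,2,4,5,6,7}: V {3,4,6,8}->{3,4,6}; W {1,3,5,7,8}->{1,3}; Y {1,2,4,5,6,7}->{4,5,6,7} => REVISION
Constraint 2 (V != W) on D(V)={3,4,6} D(W)={1,3}: no change => not a revision
Constraint 3 (V != Y) on D(V)={3,4,6} D(Y)={4,5,6,7}: no change => not a revision
Constraint 4 (W != V) on D(W)={1,3} D(V)={3,4,6}: no change => not a revision
Total revisions = 1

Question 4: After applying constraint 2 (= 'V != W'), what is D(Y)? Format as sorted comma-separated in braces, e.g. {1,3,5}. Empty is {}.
Constraint 1 (V + W = Y) on D(V)={3,4,6,8} D(W)={1,3,5,7,8} D(Y)={1,2,4,5,6,7}: V {3,4,6,8}->{3,4,6}; W {1,3,5,7,8}->{1,3}; Y {1,2,4,5,6,7}->{4,5,6,7}
Constraint 2 (V != W) on D(V)={3,4,6} D(W)={1,3}: no change
So after constraint 2: D(Y) = {4,5,6,7}

Answer: {4,5,6,7}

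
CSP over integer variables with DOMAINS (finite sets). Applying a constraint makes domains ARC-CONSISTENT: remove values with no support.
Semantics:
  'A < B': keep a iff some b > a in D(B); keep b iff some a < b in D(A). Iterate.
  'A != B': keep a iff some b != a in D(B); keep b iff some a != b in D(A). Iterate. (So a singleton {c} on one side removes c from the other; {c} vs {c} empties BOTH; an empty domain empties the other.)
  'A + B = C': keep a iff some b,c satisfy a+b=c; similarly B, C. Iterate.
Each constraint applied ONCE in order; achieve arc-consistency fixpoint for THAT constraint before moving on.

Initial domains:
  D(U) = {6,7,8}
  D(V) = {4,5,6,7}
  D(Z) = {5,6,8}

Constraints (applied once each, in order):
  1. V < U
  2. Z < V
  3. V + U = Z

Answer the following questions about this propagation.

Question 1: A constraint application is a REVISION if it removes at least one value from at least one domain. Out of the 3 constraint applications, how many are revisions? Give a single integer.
Answer: 2

Derivation:
Constraint 1 (V < U) on D(V)={4,5,6,7} D(U)={6,7,8}: no change => not a revision
Constraint 2 (Z < V) on D(Z)={5,6,8} D(V)={4,5,6,7}: Z {5,6,8}->{5,6}; V {4,5,6,7}->{6,7} => REVISION
Constraint 3 (V + U = Z) on D(V)={6,7} D(U)={6,7,8} D(Z)={5,6}: V {6,7}->{}; U {6,7,8}->{}; Z {5,6}->{} => REVISION
Total revisions = 2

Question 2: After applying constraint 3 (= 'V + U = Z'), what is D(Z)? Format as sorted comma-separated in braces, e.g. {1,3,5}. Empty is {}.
Constraint 1 (V < U) on D(V)={4,5,6,7} D(U)={6,7,8}: no change
Constraint 2 (Z < V) on D(Z)={5,6,8} D(V)={4,5,6,7}: Z {5,6,8}->{5,6}; V {4,5,6,7}->{6,7}
Constraint 3 (V + U = Z) on D(V)={6,7} D(U)={6,7,8} D(Z)={5,6}: V {6,7}->{}; U {6,7,8}->{}; Z {5,6}->{}
So after constraint 3: D(Z) = {}

Answer: {}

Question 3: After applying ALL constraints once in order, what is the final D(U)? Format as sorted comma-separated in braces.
Answer: {}

Derivation:
Constraint 1 (V < U) on D(V)={4,5,6,7} D(U)={6,7,8}: no change
Constraint 2 (Z < V) on D(Z)={5,6,8} D(V)={4,5,6,7}: Z {5,6,8}->{5,6}; V {4,5,6,7}->{6,7}
Constraint 3 (V + U = Z) on D(V)={6,7} D(U)={6,7,8} D(Z)={5,6}: V {6,7}->{}; U {6,7,8}->{}; Z {5,6}->{}
So after all 3 constraints: D(U) = {}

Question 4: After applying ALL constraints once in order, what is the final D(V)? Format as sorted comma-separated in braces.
Answer: {}

Derivation:
Constraint 1 (V < U) on D(V)={4,5,6,7} D(U)={6,7,8}: no change
Constraint 2 (Z < V) on D(Z)={5,6,8} D(V)={4,5,6,7}: Z {5,6,8}->{5,6}; V {4,5,6,7}->{6,7}
Constraint 3 (V + U = Z) on D(V)={6,7} D(U)={6,7,8} D(Z)={5,6}: V {6,7}->{}; U {6,7,8}->{}; Z {5,6}->{}
So after all 3 constraints: D(V) = {}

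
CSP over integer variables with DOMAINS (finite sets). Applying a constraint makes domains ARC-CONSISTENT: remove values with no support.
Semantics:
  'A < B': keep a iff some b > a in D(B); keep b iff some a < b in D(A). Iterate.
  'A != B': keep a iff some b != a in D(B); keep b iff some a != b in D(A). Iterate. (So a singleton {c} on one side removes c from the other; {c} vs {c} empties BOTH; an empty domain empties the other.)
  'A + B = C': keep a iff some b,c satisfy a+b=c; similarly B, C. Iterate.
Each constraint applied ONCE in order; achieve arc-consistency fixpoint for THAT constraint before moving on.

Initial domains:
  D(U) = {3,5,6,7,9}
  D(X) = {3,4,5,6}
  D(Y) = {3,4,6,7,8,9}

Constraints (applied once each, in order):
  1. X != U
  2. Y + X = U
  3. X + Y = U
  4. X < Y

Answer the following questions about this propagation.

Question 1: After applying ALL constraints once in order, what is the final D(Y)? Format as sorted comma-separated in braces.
Constraint 1 (X != U) on D(X)={3,4,5,6} D(U)={3,5,6,7,9}: no change
Constraint 2 (Y + X = U) on D(Y)={3,4,6,7,8,9} D(X)={3,4,5,6} D(U)={3,5,6,7,9}: Y {3,4,6,7,8,9}->{3,4,6}; U {3,5,6,7,9}->{6,7,9}
Constraint 3 (X + Y = U) on D(X)={3,4,5,6} D(Y)={3,4,6} D(U)={6,7,9}: no change
Constraint 4 (X < Y) on D(X)={3,4,5,6} D(Y)={3,4,6}: X {3,4,5,6}->{3,4,5}; Y {3,4,6}->{4,6}
So after all 4 constraints: D(Y) = {4,6}

Answer: {4,6}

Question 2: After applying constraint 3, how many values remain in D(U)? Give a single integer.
Constraint 1 (X != U) on D(X)={3,4,5,6} D(U)={3,5,6,7,9}: no change
Constraint 2 (Y + X = U) on D(Y)={3,4,6,7,8,9} D(X)={3,4,5,6} D(U)={3,5,6,7,9}: Y {3,4,6,7,8,9}->{3,4,6}; U {3,5,6,7,9}->{6,7,9}
Constraint 3 (X + Y = U) on D(X)={3,4,5,6} D(Y)={3,4,6} D(U)={6,7,9}: no change
So after constraint 3: D(U)={6,7,9}, size = 3

Answer: 3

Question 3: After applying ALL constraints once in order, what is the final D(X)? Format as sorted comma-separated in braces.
Constraint 1 (X != U) on D(X)={3,4,5,6} D(U)={3,5,6,7,9}: no change
Constraint 2 (Y + X = U) on D(Y)={3,4,6,7,8,9} D(X)={3,4,5,6} D(U)={3,5,6,7,9}: Y {3,4,6,7,8,9}->{3,4,6}; U {3,5,6,7,9}->{6,7,9}
Constraint 3 (X + Y = U) on D(X)={3,4,5,6} D(Y)={3,4,6} D(U)={6,7,9}: no change
Constraint 4 (X < Y) on D(X)={3,4,5,6} D(Y)={3,4,6}: X {3,4,5,6}->{3,4,5}; Y {3,4,6}->{4,6}
So after all 4 constraints: D(X) = {3,4,5}

Answer: {3,4,5}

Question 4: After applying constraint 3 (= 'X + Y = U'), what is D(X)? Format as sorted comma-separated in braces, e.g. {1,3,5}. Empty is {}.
Answer: {3,4,5,6}

Derivation:
Constraint 1 (X != U) on D(X)={3,4,5,6} D(U)={3,5,6,7,9}: no change
Constraint 2 (Y + X = U) on D(Y)={3,4,6,7,8,9} D(X)={3,4,5,6} D(U)={3,5,6,7,9}: Y {3,4,6,7,8,9}->{3,4,6}; U {3,5,6,7,9}->{6,7,9}
Constraint 3 (X + Y = U) on D(X)={3,4,5,6} D(Y)={3,4,6} D(U)={6,7,9}: no change
So after constraint 3: D(X) = {3,4,5,6}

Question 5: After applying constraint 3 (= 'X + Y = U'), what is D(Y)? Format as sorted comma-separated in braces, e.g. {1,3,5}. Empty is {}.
Constraint 1 (X != U) on D(X)={3,4,5,6} D(U)={3,5,6,7,9}: no change
Constraint 2 (Y + X = U) on D(Y)={3,4,6,7,8,9} D(X)={3,4,5,6} D(U)={3,5,6,7,9}: Y {3,4,6,7,8,9}->{3,4,6}; U {3,5,6,7,9}->{6,7,9}
Constraint 3 (X + Y = U) on D(X)={3,4,5,6} D(Y)={3,4,6} D(U)={6,7,9}: no change
So after constraint 3: D(Y) = {3,4,6}

Answer: {3,4,6}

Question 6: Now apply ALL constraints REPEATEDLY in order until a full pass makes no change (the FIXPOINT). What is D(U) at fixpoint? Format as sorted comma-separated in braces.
Answer: {7,9}

Derivation:
pass 0 (initial): D(U)={3,5,6,7,9}
pass 1: U {3,5,6,7,9}->{6,7,9}; X {3,4,5,6}->{3,4,5}; Y {3,4,6,7,8,9}->{4,6}
pass 2: U {6,7,9}->{7,9}; X {3,4,5}->{3,5}
pass 3: no change
Fixpoint after 3 passes: D(U) = {7,9}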